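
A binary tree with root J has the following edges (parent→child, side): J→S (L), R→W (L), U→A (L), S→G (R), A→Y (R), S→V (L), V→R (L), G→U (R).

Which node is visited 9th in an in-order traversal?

In-order visits the left subtree, then the node, then the right subtree.
At J: go left to S.
  At S: go left to V.
    At V: go left to R.
      At R: go left to W.
        W is a leaf — visit W.
      Visit R.
      At R: no right child.
    Visit V.
    At V: no right child.
  Visit S.
  At S: go right to G.
    At G: no left child.
    Visit G.
    At G: go right to U.
      At U: go left to A.
        At A: no left child.
        Visit A.
        At A: go right to Y.
          Y is a leaf — visit Y.
      Visit U.
      At U: no right child.
Visit J.
At J: no right child.
Full in-order sequence: W, R, V, S, G, A, Y, U, J.

J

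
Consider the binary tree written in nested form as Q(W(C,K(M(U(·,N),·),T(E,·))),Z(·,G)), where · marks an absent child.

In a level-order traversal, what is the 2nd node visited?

W

Level-order visits nodes level by level from the root, left to right within each level.
Level 0: Q
Level 1: W, Z
Level 2: C, K, G
Level 3: M, T
Level 4: U, E
Level 5: N
Full level-order sequence: Q, W, Z, C, K, G, M, T, U, E, N.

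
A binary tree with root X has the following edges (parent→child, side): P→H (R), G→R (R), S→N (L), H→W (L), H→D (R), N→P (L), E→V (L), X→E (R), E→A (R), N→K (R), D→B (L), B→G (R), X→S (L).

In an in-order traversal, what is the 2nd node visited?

W

In-order visits the left subtree, then the node, then the right subtree.
At X: go left to S.
  At S: go left to N.
    At N: go left to P.
      At P: no left child.
      Visit P.
      At P: go right to H.
        At H: go left to W.
          W is a leaf — visit W.
        Visit H.
        At H: go right to D.
          At D: go left to B.
            At B: no left child.
            Visit B.
            At B: go right to G.
              At G: no left child.
              Visit G.
              At G: go right to R.
                R is a leaf — visit R.
          Visit D.
          At D: no right child.
    Visit N.
    At N: go right to K.
      K is a leaf — visit K.
  Visit S.
  At S: no right child.
Visit X.
At X: go right to E.
  At E: go left to V.
    V is a leaf — visit V.
  Visit E.
  At E: go right to A.
    A is a leaf — visit A.
Full in-order sequence: P, W, H, B, G, R, D, N, K, S, X, V, E, A.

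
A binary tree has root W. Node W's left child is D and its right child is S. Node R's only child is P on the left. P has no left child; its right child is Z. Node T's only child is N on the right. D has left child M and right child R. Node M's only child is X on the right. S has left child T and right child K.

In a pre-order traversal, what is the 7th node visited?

Pre-order visits the node, then its left subtree, then its right subtree.
Visit W.
At W: go left to D.
  Visit D.
  At D: go left to M.
    Visit M.
    At M: no left child.
    At M: go right to X.
      X is a leaf — visit X.
  At D: go right to R.
    Visit R.
    At R: go left to P.
      Visit P.
      At P: no left child.
      At P: go right to Z.
        Z is a leaf — visit Z.
    At R: no right child.
At W: go right to S.
  Visit S.
  At S: go left to T.
    Visit T.
    At T: no left child.
    At T: go right to N.
      N is a leaf — visit N.
  At S: go right to K.
    K is a leaf — visit K.
Full pre-order sequence: W, D, M, X, R, P, Z, S, T, N, K.

Z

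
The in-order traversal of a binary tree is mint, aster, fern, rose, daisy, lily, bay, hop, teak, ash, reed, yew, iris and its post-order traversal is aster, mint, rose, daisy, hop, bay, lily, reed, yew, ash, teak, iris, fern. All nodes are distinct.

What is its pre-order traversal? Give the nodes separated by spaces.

The last element of post-order is the root; it splits in-order into left and right subtrees.
Root fern: left subtree has 2 nodes {mint, aster}, right has 10 {rose, daisy, lily, bay, hop, teak, ash, reed, yew, iris}.
  Root mint: left subtree has 0 nodes { }, right has 1 {aster}.
  Root iris: left subtree has 9 nodes {rose, daisy, lily, bay, hop, teak, ash, reed, yew}, right has 0 { }.
    Root teak: left subtree has 5 nodes {rose, daisy, lily, bay, hop}, right has 3 {ash, reed, yew}.
      Root lily: left subtree has 2 nodes {rose, daisy}, right has 2 {bay, hop}.
        Root daisy: left subtree has 1 node {rose}, right has 0 { }.
        Root bay: left subtree has 0 nodes { }, right has 1 {hop}.
      Root ash: left subtree has 0 nodes { }, right has 2 {reed, yew}.
        Root yew: left subtree has 1 node {reed}, right has 0 { }.

fern mint aster iris teak lily daisy rose bay hop ash yew reed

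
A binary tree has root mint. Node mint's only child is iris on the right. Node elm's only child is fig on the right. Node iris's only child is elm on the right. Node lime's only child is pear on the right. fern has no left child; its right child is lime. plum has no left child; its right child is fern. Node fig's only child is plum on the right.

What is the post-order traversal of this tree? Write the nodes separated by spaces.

pear lime fern plum fig elm iris mint

Post-order visits the left subtree, then the right subtree, then the node.
At mint: no left child.
At mint: go right to iris.
  At iris: no left child.
  At iris: go right to elm.
    At elm: no left child.
    At elm: go right to fig.
      At fig: no left child.
      At fig: go right to plum.
        At plum: no left child.
        At plum: go right to fern.
          At fern: no left child.
          At fern: go right to lime.
            At lime: no left child.
            At lime: go right to pear.
              pear is a leaf — visit pear.
            Visit lime.
          Visit fern.
        Visit plum.
      Visit fig.
    Visit elm.
  Visit iris.
Visit mint.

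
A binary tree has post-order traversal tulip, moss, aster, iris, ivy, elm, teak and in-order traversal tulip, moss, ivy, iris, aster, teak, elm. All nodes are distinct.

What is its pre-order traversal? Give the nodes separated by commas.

The last element of post-order is the root; it splits in-order into left and right subtrees.
Root teak: left subtree has 5 nodes {tulip, moss, ivy, iris, aster}, right has 1 {elm}.
  Root ivy: left subtree has 2 nodes {tulip, moss}, right has 2 {iris, aster}.
    Root moss: left subtree has 1 node {tulip}, right has 0 { }.
    Root iris: left subtree has 0 nodes { }, right has 1 {aster}.

teak, ivy, moss, tulip, iris, aster, elm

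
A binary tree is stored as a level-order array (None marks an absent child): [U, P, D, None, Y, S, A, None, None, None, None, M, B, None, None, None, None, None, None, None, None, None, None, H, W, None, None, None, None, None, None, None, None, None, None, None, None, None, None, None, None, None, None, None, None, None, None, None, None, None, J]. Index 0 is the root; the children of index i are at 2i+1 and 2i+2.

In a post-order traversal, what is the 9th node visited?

Post-order visits the left subtree, then the right subtree, then the node.
At U: go left to P.
  At P: no left child.
  At P: go right to Y.
    Y is a leaf — visit Y.
  Visit P.
At U: go right to D.
  At D: go left to S.
    At S: go left to M.
      At M: go left to H.
        H is a leaf — visit H.
      At M: go right to W.
        At W: no left child.
        At W: go right to J.
          J is a leaf — visit J.
        Visit W.
      Visit M.
    At S: go right to B.
      B is a leaf — visit B.
    Visit S.
  At D: go right to A.
    A is a leaf — visit A.
  Visit D.
Visit U.
Full post-order sequence: Y, P, H, J, W, M, B, S, A, D, U.

A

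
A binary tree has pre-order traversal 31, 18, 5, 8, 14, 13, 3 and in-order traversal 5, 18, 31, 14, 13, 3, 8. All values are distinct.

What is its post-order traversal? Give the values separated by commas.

The first element of pre-order is the root; it splits in-order into left and right subtrees.
Root 31: left subtree has 2 nodes {5, 18}, right has 4 {14, 13, 3, 8}.
  Root 18: left subtree has 1 node {5}, right has 0 { }.
  Root 8: left subtree has 3 nodes {14, 13, 3}, right has 0 { }.
    Root 14: left subtree has 0 nodes { }, right has 2 {13, 3}.
      Root 13: left subtree has 0 nodes { }, right has 1 {3}.

5, 18, 3, 13, 14, 8, 31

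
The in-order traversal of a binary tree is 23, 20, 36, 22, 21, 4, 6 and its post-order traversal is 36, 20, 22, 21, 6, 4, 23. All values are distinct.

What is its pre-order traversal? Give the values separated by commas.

The last element of post-order is the root; it splits in-order into left and right subtrees.
Root 23: left subtree has 0 nodes { }, right has 6 {20, 36, 22, 21, 4, 6}.
  Root 4: left subtree has 4 nodes {20, 36, 22, 21}, right has 1 {6}.
    Root 21: left subtree has 3 nodes {20, 36, 22}, right has 0 { }.
      Root 22: left subtree has 2 nodes {20, 36}, right has 0 { }.
        Root 20: left subtree has 0 nodes { }, right has 1 {36}.

23, 4, 21, 22, 20, 36, 6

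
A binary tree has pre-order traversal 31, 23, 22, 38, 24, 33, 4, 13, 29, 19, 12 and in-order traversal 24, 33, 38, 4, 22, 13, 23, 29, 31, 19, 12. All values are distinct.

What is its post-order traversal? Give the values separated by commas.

33, 24, 4, 38, 13, 22, 29, 23, 12, 19, 31

The first element of pre-order is the root; it splits in-order into left and right subtrees.
Root 31: left subtree has 8 nodes {24, 33, 38, 4, 22, 13, 23, 29}, right has 2 {19, 12}.
  Root 23: left subtree has 6 nodes {24, 33, 38, 4, 22, 13}, right has 1 {29}.
    Root 22: left subtree has 4 nodes {24, 33, 38, 4}, right has 1 {13}.
      Root 38: left subtree has 2 nodes {24, 33}, right has 1 {4}.
        Root 24: left subtree has 0 nodes { }, right has 1 {33}.
  Root 19: left subtree has 0 nodes { }, right has 1 {12}.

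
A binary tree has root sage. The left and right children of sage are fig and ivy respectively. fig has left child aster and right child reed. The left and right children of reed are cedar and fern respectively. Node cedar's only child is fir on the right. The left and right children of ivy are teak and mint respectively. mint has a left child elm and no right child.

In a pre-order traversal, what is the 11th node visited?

elm

Pre-order visits the node, then its left subtree, then its right subtree.
Visit sage.
At sage: go left to fig.
  Visit fig.
  At fig: go left to aster.
    aster is a leaf — visit aster.
  At fig: go right to reed.
    Visit reed.
    At reed: go left to cedar.
      Visit cedar.
      At cedar: no left child.
      At cedar: go right to fir.
        fir is a leaf — visit fir.
    At reed: go right to fern.
      fern is a leaf — visit fern.
At sage: go right to ivy.
  Visit ivy.
  At ivy: go left to teak.
    teak is a leaf — visit teak.
  At ivy: go right to mint.
    Visit mint.
    At mint: go left to elm.
      elm is a leaf — visit elm.
    At mint: no right child.
Full pre-order sequence: sage, fig, aster, reed, cedar, fir, fern, ivy, teak, mint, elm.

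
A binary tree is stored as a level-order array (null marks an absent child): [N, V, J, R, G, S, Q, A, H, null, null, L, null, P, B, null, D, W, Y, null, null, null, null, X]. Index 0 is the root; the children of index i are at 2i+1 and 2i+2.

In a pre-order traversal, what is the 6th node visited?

Pre-order visits the node, then its left subtree, then its right subtree.
Visit N.
At N: go left to V.
  Visit V.
  At V: go left to R.
    Visit R.
    At R: go left to A.
      Visit A.
      At A: no left child.
      At A: go right to D.
        D is a leaf — visit D.
    At R: go right to H.
      Visit H.
      At H: go left to W.
        W is a leaf — visit W.
      At H: go right to Y.
        Y is a leaf — visit Y.
  At V: go right to G.
    G is a leaf — visit G.
At N: go right to J.
  Visit J.
  At J: go left to S.
    Visit S.
    At S: go left to L.
      Visit L.
      At L: go left to X.
        X is a leaf — visit X.
      At L: no right child.
    At S: no right child.
  At J: go right to Q.
    Visit Q.
    At Q: go left to P.
      P is a leaf — visit P.
    At Q: go right to B.
      B is a leaf — visit B.
Full pre-order sequence: N, V, R, A, D, H, W, Y, G, J, S, L, X, Q, P, B.

H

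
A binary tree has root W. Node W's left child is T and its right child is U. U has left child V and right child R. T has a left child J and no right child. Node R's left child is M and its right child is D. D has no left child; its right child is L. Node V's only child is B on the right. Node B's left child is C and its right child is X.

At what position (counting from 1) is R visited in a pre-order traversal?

Pre-order visits the node, then its left subtree, then its right subtree.
Visit W.
At W: go left to T.
  Visit T.
  At T: go left to J.
    J is a leaf — visit J.
  At T: no right child.
At W: go right to U.
  Visit U.
  At U: go left to V.
    Visit V.
    At V: no left child.
    At V: go right to B.
      Visit B.
      At B: go left to C.
        C is a leaf — visit C.
      At B: go right to X.
        X is a leaf — visit X.
  At U: go right to R.
    Visit R.
    At R: go left to M.
      M is a leaf — visit M.
    At R: go right to D.
      Visit D.
      At D: no left child.
      At D: go right to L.
        L is a leaf — visit L.
Full pre-order sequence: W, T, J, U, V, B, C, X, R, M, D, L.

9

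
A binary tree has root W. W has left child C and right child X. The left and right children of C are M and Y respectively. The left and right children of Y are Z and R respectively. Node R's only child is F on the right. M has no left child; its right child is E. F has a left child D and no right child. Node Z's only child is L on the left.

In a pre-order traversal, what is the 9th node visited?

Pre-order visits the node, then its left subtree, then its right subtree.
Visit W.
At W: go left to C.
  Visit C.
  At C: go left to M.
    Visit M.
    At M: no left child.
    At M: go right to E.
      E is a leaf — visit E.
  At C: go right to Y.
    Visit Y.
    At Y: go left to Z.
      Visit Z.
      At Z: go left to L.
        L is a leaf — visit L.
      At Z: no right child.
    At Y: go right to R.
      Visit R.
      At R: no left child.
      At R: go right to F.
        Visit F.
        At F: go left to D.
          D is a leaf — visit D.
        At F: no right child.
At W: go right to X.
  X is a leaf — visit X.
Full pre-order sequence: W, C, M, E, Y, Z, L, R, F, D, X.

F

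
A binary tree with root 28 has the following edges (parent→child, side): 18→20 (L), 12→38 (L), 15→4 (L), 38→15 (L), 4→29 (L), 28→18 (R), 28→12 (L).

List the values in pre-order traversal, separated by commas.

Pre-order visits the node, then its left subtree, then its right subtree.
Visit 28.
At 28: go left to 12.
  Visit 12.
  At 12: go left to 38.
    Visit 38.
    At 38: go left to 15.
      Visit 15.
      At 15: go left to 4.
        Visit 4.
        At 4: go left to 29.
          29 is a leaf — visit 29.
        At 4: no right child.
      At 15: no right child.
    At 38: no right child.
  At 12: no right child.
At 28: go right to 18.
  Visit 18.
  At 18: go left to 20.
    20 is a leaf — visit 20.
  At 18: no right child.

28, 12, 38, 15, 4, 29, 18, 20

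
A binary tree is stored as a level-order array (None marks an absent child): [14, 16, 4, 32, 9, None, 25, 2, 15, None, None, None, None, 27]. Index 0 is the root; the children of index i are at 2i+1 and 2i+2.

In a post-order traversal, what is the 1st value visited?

Post-order visits the left subtree, then the right subtree, then the node.
At 14: go left to 16.
  At 16: go left to 32.
    At 32: go left to 2.
      2 is a leaf — visit 2.
    At 32: go right to 15.
      15 is a leaf — visit 15.
    Visit 32.
  At 16: go right to 9.
    9 is a leaf — visit 9.
  Visit 16.
At 14: go right to 4.
  At 4: no left child.
  At 4: go right to 25.
    At 25: go left to 27.
      27 is a leaf — visit 27.
    At 25: no right child.
    Visit 25.
  Visit 4.
Visit 14.
Full post-order sequence: 2, 15, 32, 9, 16, 27, 25, 4, 14.

2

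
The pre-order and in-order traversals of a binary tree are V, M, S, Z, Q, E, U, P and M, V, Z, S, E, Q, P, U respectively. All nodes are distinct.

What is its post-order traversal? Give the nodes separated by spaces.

The first element of pre-order is the root; it splits in-order into left and right subtrees.
Root V: left subtree has 1 node {M}, right has 6 {Z, S, E, Q, P, U}.
  Root S: left subtree has 1 node {Z}, right has 4 {E, Q, P, U}.
    Root Q: left subtree has 1 node {E}, right has 2 {P, U}.
      Root U: left subtree has 1 node {P}, right has 0 { }.

M Z E P U Q S V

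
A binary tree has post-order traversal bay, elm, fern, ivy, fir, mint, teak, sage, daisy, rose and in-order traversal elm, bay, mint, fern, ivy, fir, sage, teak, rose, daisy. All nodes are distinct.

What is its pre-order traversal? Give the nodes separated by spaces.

rose sage mint elm bay fir ivy fern teak daisy

The last element of post-order is the root; it splits in-order into left and right subtrees.
Root rose: left subtree has 8 nodes {elm, bay, mint, fern, ivy, fir, sage, teak}, right has 1 {daisy}.
  Root sage: left subtree has 6 nodes {elm, bay, mint, fern, ivy, fir}, right has 1 {teak}.
    Root mint: left subtree has 2 nodes {elm, bay}, right has 3 {fern, ivy, fir}.
      Root elm: left subtree has 0 nodes { }, right has 1 {bay}.
      Root fir: left subtree has 2 nodes {fern, ivy}, right has 0 { }.
        Root ivy: left subtree has 1 node {fern}, right has 0 { }.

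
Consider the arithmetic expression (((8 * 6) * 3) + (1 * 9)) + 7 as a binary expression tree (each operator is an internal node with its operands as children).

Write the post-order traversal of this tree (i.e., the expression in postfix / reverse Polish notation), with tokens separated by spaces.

8 6 * 3 * 1 9 * + 7 +

Post-order on an expression tree gives postfix notation: for each operator, emit left operand, right operand, then the operator.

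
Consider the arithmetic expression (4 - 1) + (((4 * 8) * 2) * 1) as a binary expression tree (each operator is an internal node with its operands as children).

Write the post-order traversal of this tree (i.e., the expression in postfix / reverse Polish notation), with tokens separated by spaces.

4 1 - 4 8 * 2 * 1 * +

Post-order on an expression tree gives postfix notation: for each operator, emit left operand, right operand, then the operator.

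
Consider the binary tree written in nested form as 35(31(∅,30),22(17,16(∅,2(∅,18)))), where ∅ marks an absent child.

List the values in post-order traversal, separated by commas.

Post-order visits the left subtree, then the right subtree, then the node.
At 35: go left to 31.
  At 31: no left child.
  At 31: go right to 30.
    30 is a leaf — visit 30.
  Visit 31.
At 35: go right to 22.
  At 22: go left to 17.
    17 is a leaf — visit 17.
  At 22: go right to 16.
    At 16: no left child.
    At 16: go right to 2.
      At 2: no left child.
      At 2: go right to 18.
        18 is a leaf — visit 18.
      Visit 2.
    Visit 16.
  Visit 22.
Visit 35.

30, 31, 17, 18, 2, 16, 22, 35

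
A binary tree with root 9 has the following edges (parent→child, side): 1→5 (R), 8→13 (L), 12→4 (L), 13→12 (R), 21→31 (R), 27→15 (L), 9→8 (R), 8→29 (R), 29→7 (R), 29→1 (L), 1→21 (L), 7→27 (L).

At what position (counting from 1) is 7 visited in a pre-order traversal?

Pre-order visits the node, then its left subtree, then its right subtree.
Visit 9.
At 9: no left child.
At 9: go right to 8.
  Visit 8.
  At 8: go left to 13.
    Visit 13.
    At 13: no left child.
    At 13: go right to 12.
      Visit 12.
      At 12: go left to 4.
        4 is a leaf — visit 4.
      At 12: no right child.
  At 8: go right to 29.
    Visit 29.
    At 29: go left to 1.
      Visit 1.
      At 1: go left to 21.
        Visit 21.
        At 21: no left child.
        At 21: go right to 31.
          31 is a leaf — visit 31.
      At 1: go right to 5.
        5 is a leaf — visit 5.
    At 29: go right to 7.
      Visit 7.
      At 7: go left to 27.
        Visit 27.
        At 27: go left to 15.
          15 is a leaf — visit 15.
        At 27: no right child.
      At 7: no right child.
Full pre-order sequence: 9, 8, 13, 12, 4, 29, 1, 21, 31, 5, 7, 27, 15.

11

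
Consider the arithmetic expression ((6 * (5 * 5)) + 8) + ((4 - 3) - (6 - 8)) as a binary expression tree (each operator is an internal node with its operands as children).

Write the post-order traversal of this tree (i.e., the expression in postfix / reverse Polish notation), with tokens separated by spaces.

Post-order on an expression tree gives postfix notation: for each operator, emit left operand, right operand, then the operator.

6 5 5 * * 8 + 4 3 - 6 8 - - +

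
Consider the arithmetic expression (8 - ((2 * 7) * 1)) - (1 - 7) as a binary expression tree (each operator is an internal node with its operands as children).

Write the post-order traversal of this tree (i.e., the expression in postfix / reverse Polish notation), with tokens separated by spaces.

Post-order on an expression tree gives postfix notation: for each operator, emit left operand, right operand, then the operator.

8 2 7 * 1 * - 1 7 - -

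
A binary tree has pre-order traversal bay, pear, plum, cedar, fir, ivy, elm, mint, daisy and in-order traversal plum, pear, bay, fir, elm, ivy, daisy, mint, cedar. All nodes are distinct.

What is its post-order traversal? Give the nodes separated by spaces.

plum pear elm daisy mint ivy fir cedar bay

The first element of pre-order is the root; it splits in-order into left and right subtrees.
Root bay: left subtree has 2 nodes {plum, pear}, right has 6 {fir, elm, ivy, daisy, mint, cedar}.
  Root pear: left subtree has 1 node {plum}, right has 0 { }.
  Root cedar: left subtree has 5 nodes {fir, elm, ivy, daisy, mint}, right has 0 { }.
    Root fir: left subtree has 0 nodes { }, right has 4 {elm, ivy, daisy, mint}.
      Root ivy: left subtree has 1 node {elm}, right has 2 {daisy, mint}.
        Root mint: left subtree has 1 node {daisy}, right has 0 { }.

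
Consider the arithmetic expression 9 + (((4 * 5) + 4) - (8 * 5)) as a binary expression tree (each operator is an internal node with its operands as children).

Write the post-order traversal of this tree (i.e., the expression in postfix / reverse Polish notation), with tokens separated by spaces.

9 4 5 * 4 + 8 5 * - +

Post-order on an expression tree gives postfix notation: for each operator, emit left operand, right operand, then the operator.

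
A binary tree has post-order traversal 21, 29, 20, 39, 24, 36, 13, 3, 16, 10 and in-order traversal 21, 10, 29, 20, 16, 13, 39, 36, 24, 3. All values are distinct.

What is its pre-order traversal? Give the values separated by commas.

The last element of post-order is the root; it splits in-order into left and right subtrees.
Root 10: left subtree has 1 node {21}, right has 8 {29, 20, 16, 13, 39, 36, 24, 3}.
  Root 16: left subtree has 2 nodes {29, 20}, right has 5 {13, 39, 36, 24, 3}.
    Root 20: left subtree has 1 node {29}, right has 0 { }.
    Root 3: left subtree has 4 nodes {13, 39, 36, 24}, right has 0 { }.
      Root 13: left subtree has 0 nodes { }, right has 3 {39, 36, 24}.
        Root 36: left subtree has 1 node {39}, right has 1 {24}.

10, 21, 16, 20, 29, 3, 13, 36, 39, 24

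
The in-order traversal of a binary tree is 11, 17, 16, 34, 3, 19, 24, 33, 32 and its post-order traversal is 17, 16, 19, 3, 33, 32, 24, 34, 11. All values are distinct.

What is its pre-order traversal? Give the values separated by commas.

11, 34, 16, 17, 24, 3, 19, 32, 33

The last element of post-order is the root; it splits in-order into left and right subtrees.
Root 11: left subtree has 0 nodes { }, right has 8 {17, 16, 34, 3, 19, 24, 33, 32}.
  Root 34: left subtree has 2 nodes {17, 16}, right has 5 {3, 19, 24, 33, 32}.
    Root 16: left subtree has 1 node {17}, right has 0 { }.
    Root 24: left subtree has 2 nodes {3, 19}, right has 2 {33, 32}.
      Root 3: left subtree has 0 nodes { }, right has 1 {19}.
      Root 32: left subtree has 1 node {33}, right has 0 { }.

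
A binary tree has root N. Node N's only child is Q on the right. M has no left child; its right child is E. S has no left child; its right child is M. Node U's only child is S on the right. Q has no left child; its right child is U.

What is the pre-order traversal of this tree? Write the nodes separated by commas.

Pre-order visits the node, then its left subtree, then its right subtree.
Visit N.
At N: no left child.
At N: go right to Q.
  Visit Q.
  At Q: no left child.
  At Q: go right to U.
    Visit U.
    At U: no left child.
    At U: go right to S.
      Visit S.
      At S: no left child.
      At S: go right to M.
        Visit M.
        At M: no left child.
        At M: go right to E.
          E is a leaf — visit E.

N, Q, U, S, M, E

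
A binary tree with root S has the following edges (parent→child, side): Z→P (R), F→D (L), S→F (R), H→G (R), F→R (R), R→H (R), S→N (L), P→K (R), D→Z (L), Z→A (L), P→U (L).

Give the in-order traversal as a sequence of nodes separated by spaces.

In-order visits the left subtree, then the node, then the right subtree.
At S: go left to N.
  N is a leaf — visit N.
Visit S.
At S: go right to F.
  At F: go left to D.
    At D: go left to Z.
      At Z: go left to A.
        A is a leaf — visit A.
      Visit Z.
      At Z: go right to P.
        At P: go left to U.
          U is a leaf — visit U.
        Visit P.
        At P: go right to K.
          K is a leaf — visit K.
    Visit D.
    At D: no right child.
  Visit F.
  At F: go right to R.
    At R: no left child.
    Visit R.
    At R: go right to H.
      At H: no left child.
      Visit H.
      At H: go right to G.
        G is a leaf — visit G.

N S A Z U P K D F R H G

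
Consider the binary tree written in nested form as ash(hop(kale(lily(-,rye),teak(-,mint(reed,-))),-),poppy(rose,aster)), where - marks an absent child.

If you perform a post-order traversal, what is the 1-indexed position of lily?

Post-order visits the left subtree, then the right subtree, then the node.
At ash: go left to hop.
  At hop: go left to kale.
    At kale: go left to lily.
      At lily: no left child.
      At lily: go right to rye.
        rye is a leaf — visit rye.
      Visit lily.
    At kale: go right to teak.
      At teak: no left child.
      At teak: go right to mint.
        At mint: go left to reed.
          reed is a leaf — visit reed.
        At mint: no right child.
        Visit mint.
      Visit teak.
    Visit kale.
  At hop: no right child.
  Visit hop.
At ash: go right to poppy.
  At poppy: go left to rose.
    rose is a leaf — visit rose.
  At poppy: go right to aster.
    aster is a leaf — visit aster.
  Visit poppy.
Visit ash.
Full post-order sequence: rye, lily, reed, mint, teak, kale, hop, rose, aster, poppy, ash.

2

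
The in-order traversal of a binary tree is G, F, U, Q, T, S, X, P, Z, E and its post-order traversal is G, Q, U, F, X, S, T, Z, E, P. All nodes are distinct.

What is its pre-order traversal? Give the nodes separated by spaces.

P T F G U Q S X E Z

The last element of post-order is the root; it splits in-order into left and right subtrees.
Root P: left subtree has 7 nodes {G, F, U, Q, T, S, X}, right has 2 {Z, E}.
  Root T: left subtree has 4 nodes {G, F, U, Q}, right has 2 {S, X}.
    Root F: left subtree has 1 node {G}, right has 2 {U, Q}.
      Root U: left subtree has 0 nodes { }, right has 1 {Q}.
    Root S: left subtree has 0 nodes { }, right has 1 {X}.
  Root E: left subtree has 1 node {Z}, right has 0 { }.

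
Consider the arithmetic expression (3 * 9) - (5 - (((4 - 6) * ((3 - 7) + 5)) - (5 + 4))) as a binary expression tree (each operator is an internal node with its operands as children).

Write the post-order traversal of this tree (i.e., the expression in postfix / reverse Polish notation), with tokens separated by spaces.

3 9 * 5 4 6 - 3 7 - 5 + * 5 4 + - - -

Post-order on an expression tree gives postfix notation: for each operator, emit left operand, right operand, then the operator.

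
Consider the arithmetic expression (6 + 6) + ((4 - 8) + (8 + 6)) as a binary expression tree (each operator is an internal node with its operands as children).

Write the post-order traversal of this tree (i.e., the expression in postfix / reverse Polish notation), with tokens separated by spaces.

6 6 + 4 8 - 8 6 + + +

Post-order on an expression tree gives postfix notation: for each operator, emit left operand, right operand, then the operator.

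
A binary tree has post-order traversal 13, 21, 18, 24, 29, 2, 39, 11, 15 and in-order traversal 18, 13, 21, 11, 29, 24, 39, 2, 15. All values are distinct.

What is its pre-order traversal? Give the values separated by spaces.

The last element of post-order is the root; it splits in-order into left and right subtrees.
Root 15: left subtree has 8 nodes {18, 13, 21, 11, 29, 24, 39, 2}, right has 0 { }.
  Root 11: left subtree has 3 nodes {18, 13, 21}, right has 4 {29, 24, 39, 2}.
    Root 18: left subtree has 0 nodes { }, right has 2 {13, 21}.
      Root 21: left subtree has 1 node {13}, right has 0 { }.
    Root 39: left subtree has 2 nodes {29, 24}, right has 1 {2}.
      Root 29: left subtree has 0 nodes { }, right has 1 {24}.

15 11 18 21 13 39 29 24 2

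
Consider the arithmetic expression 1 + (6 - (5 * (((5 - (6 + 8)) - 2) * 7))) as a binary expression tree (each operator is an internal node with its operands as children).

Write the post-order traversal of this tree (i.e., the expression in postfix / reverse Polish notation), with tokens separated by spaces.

1 6 5 5 6 8 + - 2 - 7 * * - +

Post-order on an expression tree gives postfix notation: for each operator, emit left operand, right operand, then the operator.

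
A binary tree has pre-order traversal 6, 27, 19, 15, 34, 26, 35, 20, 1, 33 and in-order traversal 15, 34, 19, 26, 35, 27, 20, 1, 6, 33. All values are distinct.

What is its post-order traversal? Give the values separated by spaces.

34 15 35 26 19 1 20 27 33 6

The first element of pre-order is the root; it splits in-order into left and right subtrees.
Root 6: left subtree has 8 nodes {15, 34, 19, 26, 35, 27, 20, 1}, right has 1 {33}.
  Root 27: left subtree has 5 nodes {15, 34, 19, 26, 35}, right has 2 {20, 1}.
    Root 19: left subtree has 2 nodes {15, 34}, right has 2 {26, 35}.
      Root 15: left subtree has 0 nodes { }, right has 1 {34}.
      Root 26: left subtree has 0 nodes { }, right has 1 {35}.
    Root 20: left subtree has 0 nodes { }, right has 1 {1}.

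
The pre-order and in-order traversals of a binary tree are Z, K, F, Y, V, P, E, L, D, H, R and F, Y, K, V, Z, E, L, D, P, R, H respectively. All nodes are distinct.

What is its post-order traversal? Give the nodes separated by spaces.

Y F V K D L E R H P Z

The first element of pre-order is the root; it splits in-order into left and right subtrees.
Root Z: left subtree has 4 nodes {F, Y, K, V}, right has 6 {E, L, D, P, R, H}.
  Root K: left subtree has 2 nodes {F, Y}, right has 1 {V}.
    Root F: left subtree has 0 nodes { }, right has 1 {Y}.
  Root P: left subtree has 3 nodes {E, L, D}, right has 2 {R, H}.
    Root E: left subtree has 0 nodes { }, right has 2 {L, D}.
      Root L: left subtree has 0 nodes { }, right has 1 {D}.
    Root H: left subtree has 1 node {R}, right has 0 { }.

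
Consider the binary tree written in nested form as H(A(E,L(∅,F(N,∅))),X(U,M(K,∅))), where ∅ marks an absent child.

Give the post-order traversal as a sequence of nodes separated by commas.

Post-order visits the left subtree, then the right subtree, then the node.
At H: go left to A.
  At A: go left to E.
    E is a leaf — visit E.
  At A: go right to L.
    At L: no left child.
    At L: go right to F.
      At F: go left to N.
        N is a leaf — visit N.
      At F: no right child.
      Visit F.
    Visit L.
  Visit A.
At H: go right to X.
  At X: go left to U.
    U is a leaf — visit U.
  At X: go right to M.
    At M: go left to K.
      K is a leaf — visit K.
    At M: no right child.
    Visit M.
  Visit X.
Visit H.

E, N, F, L, A, U, K, M, X, H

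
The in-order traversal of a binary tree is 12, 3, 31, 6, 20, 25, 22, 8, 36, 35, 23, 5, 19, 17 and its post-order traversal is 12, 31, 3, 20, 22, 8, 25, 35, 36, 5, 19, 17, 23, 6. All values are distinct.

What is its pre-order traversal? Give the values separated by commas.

6, 3, 12, 31, 23, 36, 25, 20, 8, 22, 35, 17, 19, 5

The last element of post-order is the root; it splits in-order into left and right subtrees.
Root 6: left subtree has 3 nodes {12, 3, 31}, right has 10 {20, 25, 22, 8, 36, 35, 23, 5, 19, 17}.
  Root 3: left subtree has 1 node {12}, right has 1 {31}.
  Root 23: left subtree has 6 nodes {20, 25, 22, 8, 36, 35}, right has 3 {5, 19, 17}.
    Root 36: left subtree has 4 nodes {20, 25, 22, 8}, right has 1 {35}.
      Root 25: left subtree has 1 node {20}, right has 2 {22, 8}.
        Root 8: left subtree has 1 node {22}, right has 0 { }.
    Root 17: left subtree has 2 nodes {5, 19}, right has 0 { }.
      Root 19: left subtree has 1 node {5}, right has 0 { }.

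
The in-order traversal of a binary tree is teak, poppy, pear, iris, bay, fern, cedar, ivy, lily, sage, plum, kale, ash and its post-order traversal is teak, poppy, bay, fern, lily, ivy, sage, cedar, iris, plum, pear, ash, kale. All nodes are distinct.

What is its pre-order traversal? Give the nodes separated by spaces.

The last element of post-order is the root; it splits in-order into left and right subtrees.
Root kale: left subtree has 11 nodes {teak, poppy, pear, iris, bay, fern, cedar, ivy, lily, sage, plum}, right has 1 {ash}.
  Root pear: left subtree has 2 nodes {teak, poppy}, right has 8 {iris, bay, fern, cedar, ivy, lily, sage, plum}.
    Root poppy: left subtree has 1 node {teak}, right has 0 { }.
    Root plum: left subtree has 7 nodes {iris, bay, fern, cedar, ivy, lily, sage}, right has 0 { }.
      Root iris: left subtree has 0 nodes { }, right has 6 {bay, fern, cedar, ivy, lily, sage}.
        Root cedar: left subtree has 2 nodes {bay, fern}, right has 3 {ivy, lily, sage}.
          Root fern: left subtree has 1 node {bay}, right has 0 { }.
          Root sage: left subtree has 2 nodes {ivy, lily}, right has 0 { }.
            Root ivy: left subtree has 0 nodes { }, right has 1 {lily}.

kale pear poppy teak plum iris cedar fern bay sage ivy lily ash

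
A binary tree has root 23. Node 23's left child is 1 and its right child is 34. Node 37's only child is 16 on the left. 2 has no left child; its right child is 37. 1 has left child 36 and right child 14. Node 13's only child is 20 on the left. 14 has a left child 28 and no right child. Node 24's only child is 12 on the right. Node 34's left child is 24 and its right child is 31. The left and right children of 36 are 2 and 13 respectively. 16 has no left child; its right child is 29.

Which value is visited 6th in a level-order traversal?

Level-order visits nodes level by level from the root, left to right within each level.
Level 0: 23
Level 1: 1, 34
Level 2: 36, 14, 24, 31
Level 3: 2, 13, 28, 12
Level 4: 37, 20
Level 5: 16
Level 6: 29
Full level-order sequence: 23, 1, 34, 36, 14, 24, 31, 2, 13, 28, 12, 37, 20, 16, 29.

24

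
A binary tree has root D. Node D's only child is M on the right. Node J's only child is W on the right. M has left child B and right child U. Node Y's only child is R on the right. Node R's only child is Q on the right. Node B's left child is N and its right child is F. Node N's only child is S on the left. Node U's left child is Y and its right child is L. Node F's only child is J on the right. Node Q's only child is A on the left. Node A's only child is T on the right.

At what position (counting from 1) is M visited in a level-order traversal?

Level-order visits nodes level by level from the root, left to right within each level.
Level 0: D
Level 1: M
Level 2: B, U
Level 3: N, F, Y, L
Level 4: S, J, R
Level 5: W, Q
Level 6: A
Level 7: T
Full level-order sequence: D, M, B, U, N, F, Y, L, S, J, R, W, Q, A, T.

2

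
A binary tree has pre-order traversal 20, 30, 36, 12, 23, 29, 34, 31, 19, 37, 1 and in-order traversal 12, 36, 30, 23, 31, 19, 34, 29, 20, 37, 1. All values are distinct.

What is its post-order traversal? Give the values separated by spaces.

The first element of pre-order is the root; it splits in-order into left and right subtrees.
Root 20: left subtree has 8 nodes {12, 36, 30, 23, 31, 19, 34, 29}, right has 2 {37, 1}.
  Root 30: left subtree has 2 nodes {12, 36}, right has 5 {23, 31, 19, 34, 29}.
    Root 36: left subtree has 1 node {12}, right has 0 { }.
    Root 23: left subtree has 0 nodes { }, right has 4 {31, 19, 34, 29}.
      Root 29: left subtree has 3 nodes {31, 19, 34}, right has 0 { }.
        Root 34: left subtree has 2 nodes {31, 19}, right has 0 { }.
          Root 31: left subtree has 0 nodes { }, right has 1 {19}.
  Root 37: left subtree has 0 nodes { }, right has 1 {1}.

12 36 19 31 34 29 23 30 1 37 20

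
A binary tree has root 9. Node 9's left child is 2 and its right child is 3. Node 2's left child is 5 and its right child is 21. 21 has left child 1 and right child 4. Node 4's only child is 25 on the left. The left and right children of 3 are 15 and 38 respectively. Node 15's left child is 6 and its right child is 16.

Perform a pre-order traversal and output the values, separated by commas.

Pre-order visits the node, then its left subtree, then its right subtree.
Visit 9.
At 9: go left to 2.
  Visit 2.
  At 2: go left to 5.
    5 is a leaf — visit 5.
  At 2: go right to 21.
    Visit 21.
    At 21: go left to 1.
      1 is a leaf — visit 1.
    At 21: go right to 4.
      Visit 4.
      At 4: go left to 25.
        25 is a leaf — visit 25.
      At 4: no right child.
At 9: go right to 3.
  Visit 3.
  At 3: go left to 15.
    Visit 15.
    At 15: go left to 6.
      6 is a leaf — visit 6.
    At 15: go right to 16.
      16 is a leaf — visit 16.
  At 3: go right to 38.
    38 is a leaf — visit 38.

9, 2, 5, 21, 1, 4, 25, 3, 15, 6, 16, 38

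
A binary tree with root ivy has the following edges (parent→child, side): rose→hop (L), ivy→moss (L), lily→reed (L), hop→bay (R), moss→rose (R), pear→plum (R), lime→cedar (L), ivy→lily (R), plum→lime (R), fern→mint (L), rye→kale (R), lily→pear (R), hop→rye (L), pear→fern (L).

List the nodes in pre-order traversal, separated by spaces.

Pre-order visits the node, then its left subtree, then its right subtree.
Visit ivy.
At ivy: go left to moss.
  Visit moss.
  At moss: no left child.
  At moss: go right to rose.
    Visit rose.
    At rose: go left to hop.
      Visit hop.
      At hop: go left to rye.
        Visit rye.
        At rye: no left child.
        At rye: go right to kale.
          kale is a leaf — visit kale.
      At hop: go right to bay.
        bay is a leaf — visit bay.
    At rose: no right child.
At ivy: go right to lily.
  Visit lily.
  At lily: go left to reed.
    reed is a leaf — visit reed.
  At lily: go right to pear.
    Visit pear.
    At pear: go left to fern.
      Visit fern.
      At fern: go left to mint.
        mint is a leaf — visit mint.
      At fern: no right child.
    At pear: go right to plum.
      Visit plum.
      At plum: no left child.
      At plum: go right to lime.
        Visit lime.
        At lime: go left to cedar.
          cedar is a leaf — visit cedar.
        At lime: no right child.

ivy moss rose hop rye kale bay lily reed pear fern mint plum lime cedar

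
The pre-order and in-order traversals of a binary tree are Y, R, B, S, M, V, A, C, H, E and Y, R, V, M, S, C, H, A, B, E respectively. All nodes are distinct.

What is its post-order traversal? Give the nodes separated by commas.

The first element of pre-order is the root; it splits in-order into left and right subtrees.
Root Y: left subtree has 0 nodes { }, right has 9 {R, V, M, S, C, H, A, B, E}.
  Root R: left subtree has 0 nodes { }, right has 8 {V, M, S, C, H, A, B, E}.
    Root B: left subtree has 6 nodes {V, M, S, C, H, A}, right has 1 {E}.
      Root S: left subtree has 2 nodes {V, M}, right has 3 {C, H, A}.
        Root M: left subtree has 1 node {V}, right has 0 { }.
        Root A: left subtree has 2 nodes {C, H}, right has 0 { }.
          Root C: left subtree has 0 nodes { }, right has 1 {H}.

V, M, H, C, A, S, E, B, R, Y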